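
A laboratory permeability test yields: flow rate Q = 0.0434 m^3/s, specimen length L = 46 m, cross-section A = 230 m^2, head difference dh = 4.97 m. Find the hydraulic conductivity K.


From K = Q*L / (A*dh):
Numerator: Q*L = 0.0434 * 46 = 1.9964.
Denominator: A*dh = 230 * 4.97 = 1143.1.
K = 1.9964 / 1143.1 = 0.001746 m/s.

0.001746


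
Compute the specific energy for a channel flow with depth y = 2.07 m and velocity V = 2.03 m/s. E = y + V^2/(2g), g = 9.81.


Specific energy E = y + V^2/(2g).
Velocity head = V^2/(2g) = 2.03^2 / (2*9.81) = 4.1209 / 19.62 = 0.21 m.
E = 2.07 + 0.21 = 2.28 m.

2.28


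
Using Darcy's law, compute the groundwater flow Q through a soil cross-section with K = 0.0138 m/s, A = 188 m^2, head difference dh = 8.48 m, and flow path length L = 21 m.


Darcy's law: Q = K * A * i, where i = dh/L.
Hydraulic gradient i = 8.48 / 21 = 0.40381.
Q = 0.0138 * 188 * 0.40381
  = 1.0476 m^3/s.

1.0476


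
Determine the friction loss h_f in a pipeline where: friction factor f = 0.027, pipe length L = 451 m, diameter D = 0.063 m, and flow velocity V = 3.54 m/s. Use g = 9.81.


Darcy-Weisbach equation: h_f = f * (L/D) * V^2/(2g).
f * L/D = 0.027 * 451/0.063 = 193.2857.
V^2/(2g) = 3.54^2 / (2*9.81) = 12.5316 / 19.62 = 0.6387 m.
h_f = 193.2857 * 0.6387 = 123.455 m.

123.455


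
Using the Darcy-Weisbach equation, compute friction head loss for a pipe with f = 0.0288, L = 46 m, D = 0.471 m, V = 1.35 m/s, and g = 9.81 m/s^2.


Darcy-Weisbach equation: h_f = f * (L/D) * V^2/(2g).
f * L/D = 0.0288 * 46/0.471 = 2.8127.
V^2/(2g) = 1.35^2 / (2*9.81) = 1.8225 / 19.62 = 0.0929 m.
h_f = 2.8127 * 0.0929 = 0.261 m.

0.261


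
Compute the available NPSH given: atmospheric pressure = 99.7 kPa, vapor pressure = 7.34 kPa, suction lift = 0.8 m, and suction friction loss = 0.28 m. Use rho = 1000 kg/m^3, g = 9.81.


NPSHa = p_atm/(rho*g) - z_s - hf_s - p_vap/(rho*g).
p_atm/(rho*g) = 99.7*1000 / (1000*9.81) = 10.163 m.
p_vap/(rho*g) = 7.34*1000 / (1000*9.81) = 0.748 m.
NPSHa = 10.163 - 0.8 - 0.28 - 0.748
      = 8.33 m.

8.33


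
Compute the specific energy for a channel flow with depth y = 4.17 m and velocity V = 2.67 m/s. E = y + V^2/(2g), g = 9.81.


Specific energy E = y + V^2/(2g).
Velocity head = V^2/(2g) = 2.67^2 / (2*9.81) = 7.1289 / 19.62 = 0.3633 m.
E = 4.17 + 0.3633 = 4.5333 m.

4.5333


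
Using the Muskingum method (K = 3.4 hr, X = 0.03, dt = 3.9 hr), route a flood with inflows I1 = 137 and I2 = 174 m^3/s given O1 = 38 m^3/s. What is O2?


Muskingum coefficients:
denom = 2*K*(1-X) + dt = 2*3.4*(1-0.03) + 3.9 = 10.496.
C0 = (dt - 2*K*X)/denom = (3.9 - 2*3.4*0.03)/10.496 = 0.3521.
C1 = (dt + 2*K*X)/denom = (3.9 + 2*3.4*0.03)/10.496 = 0.391.
C2 = (2*K*(1-X) - dt)/denom = 0.2569.
O2 = C0*I2 + C1*I1 + C2*O1
   = 0.3521*174 + 0.391*137 + 0.2569*38
   = 124.6 m^3/s.

124.6


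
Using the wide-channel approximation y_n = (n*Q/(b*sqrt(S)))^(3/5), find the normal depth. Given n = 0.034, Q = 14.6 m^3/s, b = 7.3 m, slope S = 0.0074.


We use the wide-channel approximation y_n = (n*Q/(b*sqrt(S)))^(3/5).
sqrt(S) = sqrt(0.0074) = 0.086023.
Numerator: n*Q = 0.034 * 14.6 = 0.4964.
Denominator: b*sqrt(S) = 7.3 * 0.086023 = 0.627968.
arg = 0.7905.
y_n = 0.7905^(3/5) = 0.8684 m.

0.8684


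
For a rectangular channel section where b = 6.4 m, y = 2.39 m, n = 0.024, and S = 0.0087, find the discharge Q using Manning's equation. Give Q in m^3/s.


For a rectangular channel, the cross-sectional area A = b * y = 6.4 * 2.39 = 15.3 m^2.
The wetted perimeter P = b + 2y = 6.4 + 2*2.39 = 11.18 m.
Hydraulic radius R = A/P = 15.3/11.18 = 1.3682 m.
Velocity V = (1/n)*R^(2/3)*S^(1/2) = (1/0.024)*1.3682^(2/3)*0.0087^(1/2) = 4.7897 m/s.
Discharge Q = A * V = 15.3 * 4.7897 = 73.263 m^3/s.

73.263


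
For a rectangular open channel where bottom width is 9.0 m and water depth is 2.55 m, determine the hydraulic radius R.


For a rectangular section:
Flow area A = b * y = 9.0 * 2.55 = 22.95 m^2.
Wetted perimeter P = b + 2y = 9.0 + 2*2.55 = 14.1 m.
Hydraulic radius R = A/P = 22.95 / 14.1 = 1.6277 m.

1.6277


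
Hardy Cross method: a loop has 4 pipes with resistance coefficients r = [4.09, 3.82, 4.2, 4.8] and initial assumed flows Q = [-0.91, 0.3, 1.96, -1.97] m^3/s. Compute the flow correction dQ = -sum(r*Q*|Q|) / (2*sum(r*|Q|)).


Numerator terms (r*Q*|Q|): 4.09*-0.91*|-0.91| = -3.3869; 3.82*0.3*|0.3| = 0.3438; 4.2*1.96*|1.96| = 16.1347; 4.8*-1.97*|-1.97| = -18.6283.
Sum of numerator = -5.5367.
Denominator terms (r*|Q|): 4.09*|-0.91| = 3.7219; 3.82*|0.3| = 1.146; 4.2*|1.96| = 8.232; 4.8*|-1.97| = 9.456.
2 * sum of denominator = 2 * 22.5559 = 45.1118.
dQ = --5.5367 / 45.1118 = 0.1227 m^3/s.

0.1227


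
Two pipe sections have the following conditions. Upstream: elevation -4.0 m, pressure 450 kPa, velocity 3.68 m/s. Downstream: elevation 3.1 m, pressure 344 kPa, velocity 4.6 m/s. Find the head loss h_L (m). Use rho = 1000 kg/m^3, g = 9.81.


Total head at each section: H = z + p/(rho*g) + V^2/(2g).
H1 = -4.0 + 450*1000/(1000*9.81) + 3.68^2/(2*9.81)
   = -4.0 + 45.872 + 0.6902
   = 42.562 m.
H2 = 3.1 + 344*1000/(1000*9.81) + 4.6^2/(2*9.81)
   = 3.1 + 35.066 + 1.0785
   = 39.245 m.
h_L = H1 - H2 = 42.562 - 39.245 = 3.317 m.

3.317


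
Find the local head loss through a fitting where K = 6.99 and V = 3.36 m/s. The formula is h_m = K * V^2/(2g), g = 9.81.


Minor loss formula: h_m = K * V^2/(2g).
V^2 = 3.36^2 = 11.2896.
V^2/(2g) = 11.2896 / 19.62 = 0.5754 m.
h_m = 6.99 * 0.5754 = 4.0221 m.

4.0221


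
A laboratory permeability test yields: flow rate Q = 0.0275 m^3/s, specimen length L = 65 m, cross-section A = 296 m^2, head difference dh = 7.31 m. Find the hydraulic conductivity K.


From K = Q*L / (A*dh):
Numerator: Q*L = 0.0275 * 65 = 1.7875.
Denominator: A*dh = 296 * 7.31 = 2163.76.
K = 1.7875 / 2163.76 = 0.000826 m/s.

0.000826


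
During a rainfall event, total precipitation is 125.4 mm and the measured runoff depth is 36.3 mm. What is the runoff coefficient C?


The runoff coefficient C = runoff depth / rainfall depth.
C = 36.3 / 125.4
  = 0.2895.

0.2895


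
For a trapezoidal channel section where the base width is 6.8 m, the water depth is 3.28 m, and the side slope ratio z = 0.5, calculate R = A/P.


For a trapezoidal section with side slope z:
A = (b + z*y)*y = (6.8 + 0.5*3.28)*3.28 = 27.683 m^2.
P = b + 2*y*sqrt(1 + z^2) = 6.8 + 2*3.28*sqrt(1 + 0.5^2) = 14.134 m.
R = A/P = 27.683 / 14.134 = 1.9586 m.

1.9586


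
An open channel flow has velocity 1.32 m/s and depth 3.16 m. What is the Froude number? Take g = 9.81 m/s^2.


The Froude number is defined as Fr = V / sqrt(g*y).
g*y = 9.81 * 3.16 = 30.9996.
sqrt(g*y) = sqrt(30.9996) = 5.5677.
Fr = 1.32 / 5.5677 = 0.2371.

0.2371


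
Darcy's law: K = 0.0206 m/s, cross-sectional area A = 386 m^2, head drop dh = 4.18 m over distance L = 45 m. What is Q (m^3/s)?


Darcy's law: Q = K * A * i, where i = dh/L.
Hydraulic gradient i = 4.18 / 45 = 0.092889.
Q = 0.0206 * 386 * 0.092889
  = 0.7386 m^3/s.

0.7386


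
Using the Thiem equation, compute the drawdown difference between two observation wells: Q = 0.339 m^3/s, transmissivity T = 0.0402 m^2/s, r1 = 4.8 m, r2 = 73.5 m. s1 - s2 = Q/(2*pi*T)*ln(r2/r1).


Thiem equation: s1 - s2 = Q/(2*pi*T) * ln(r2/r1).
ln(r2/r1) = ln(73.5/4.8) = 2.7287.
Q/(2*pi*T) = 0.339 / (2*pi*0.0402) = 0.339 / 0.2526 = 1.3421.
s1 - s2 = 1.3421 * 2.7287 = 3.6622 m.

3.6622


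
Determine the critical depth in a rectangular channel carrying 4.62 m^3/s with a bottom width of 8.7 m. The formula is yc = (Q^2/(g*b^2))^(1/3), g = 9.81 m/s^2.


Using yc = (Q^2 / (g * b^2))^(1/3):
Q^2 = 4.62^2 = 21.34.
g * b^2 = 9.81 * 8.7^2 = 9.81 * 75.69 = 742.52.
Q^2 / (g*b^2) = 21.34 / 742.52 = 0.0287.
yc = 0.0287^(1/3) = 0.3063 m.

0.3063


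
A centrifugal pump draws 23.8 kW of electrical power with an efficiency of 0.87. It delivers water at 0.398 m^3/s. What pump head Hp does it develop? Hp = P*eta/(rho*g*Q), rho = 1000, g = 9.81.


Pump head formula: Hp = P * eta / (rho * g * Q).
Numerator: P * eta = 23.8 * 1000 * 0.87 = 20706.0 W.
Denominator: rho * g * Q = 1000 * 9.81 * 0.398 = 3904.38.
Hp = 20706.0 / 3904.38 = 5.3 m.

5.3


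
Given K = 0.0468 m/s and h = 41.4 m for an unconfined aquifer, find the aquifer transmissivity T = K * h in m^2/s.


Transmissivity is defined as T = K * h.
T = 0.0468 * 41.4
  = 1.9375 m^2/s.

1.9375


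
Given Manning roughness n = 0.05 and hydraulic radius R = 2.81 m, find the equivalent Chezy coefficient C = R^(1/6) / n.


The Chezy coefficient relates to Manning's n through C = R^(1/6) / n.
R^(1/6) = 2.81^(1/6) = 1.187912.
C = 1.187912 / 0.05 = 23.76 m^(1/2)/s.

23.76


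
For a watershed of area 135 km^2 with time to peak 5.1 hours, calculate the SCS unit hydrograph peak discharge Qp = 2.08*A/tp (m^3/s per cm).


SCS formula: Qp = 2.08 * A / tp.
Qp = 2.08 * 135 / 5.1
   = 280.8 / 5.1
   = 55.06 m^3/s per cm.

55.06


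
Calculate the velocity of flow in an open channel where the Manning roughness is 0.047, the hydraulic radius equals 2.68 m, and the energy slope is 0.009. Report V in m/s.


Manning's equation gives V = (1/n) * R^(2/3) * S^(1/2).
First, compute R^(2/3) = 2.68^(2/3) = 1.9294.
Next, S^(1/2) = 0.009^(1/2) = 0.094868.
Then 1/n = 1/0.047 = 21.28.
V = 21.28 * 1.9294 * 0.094868 = 3.8945 m/s.

3.8945


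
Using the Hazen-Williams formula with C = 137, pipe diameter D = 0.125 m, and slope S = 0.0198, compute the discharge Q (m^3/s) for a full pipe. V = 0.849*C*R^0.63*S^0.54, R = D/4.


For a full circular pipe, R = D/4 = 0.125/4 = 0.0312 m.
V = 0.849 * 137 * 0.0312^0.63 * 0.0198^0.54
  = 0.849 * 137 * 0.112656 * 0.120282
  = 1.5761 m/s.
Pipe area A = pi*D^2/4 = pi*0.125^2/4 = 0.0123 m^2.
Q = A * V = 0.0123 * 1.5761 = 0.0193 m^3/s.

0.0193


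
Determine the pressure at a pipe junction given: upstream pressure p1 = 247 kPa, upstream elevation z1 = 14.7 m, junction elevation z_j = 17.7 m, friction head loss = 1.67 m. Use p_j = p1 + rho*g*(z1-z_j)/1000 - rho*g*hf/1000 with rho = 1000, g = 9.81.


Junction pressure: p_j = p1 + rho*g*(z1 - z_j)/1000 - rho*g*hf/1000.
Elevation term = 1000*9.81*(14.7 - 17.7)/1000 = -29.43 kPa.
Friction term = 1000*9.81*1.67/1000 = 16.383 kPa.
p_j = 247 + -29.43 - 16.383 = 201.19 kPa.

201.19


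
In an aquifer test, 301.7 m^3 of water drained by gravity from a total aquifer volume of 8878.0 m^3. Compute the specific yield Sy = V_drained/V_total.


Specific yield Sy = Volume drained / Total volume.
Sy = 301.7 / 8878.0
   = 0.034.

0.034


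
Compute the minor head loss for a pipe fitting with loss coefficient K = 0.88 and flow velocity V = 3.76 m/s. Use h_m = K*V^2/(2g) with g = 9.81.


Minor loss formula: h_m = K * V^2/(2g).
V^2 = 3.76^2 = 14.1376.
V^2/(2g) = 14.1376 / 19.62 = 0.7206 m.
h_m = 0.88 * 0.7206 = 0.6341 m.

0.6341


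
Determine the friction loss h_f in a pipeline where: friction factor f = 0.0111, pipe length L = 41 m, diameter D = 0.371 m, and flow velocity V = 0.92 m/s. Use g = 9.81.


Darcy-Weisbach equation: h_f = f * (L/D) * V^2/(2g).
f * L/D = 0.0111 * 41/0.371 = 1.2267.
V^2/(2g) = 0.92^2 / (2*9.81) = 0.8464 / 19.62 = 0.0431 m.
h_f = 1.2267 * 0.0431 = 0.053 m.

0.053


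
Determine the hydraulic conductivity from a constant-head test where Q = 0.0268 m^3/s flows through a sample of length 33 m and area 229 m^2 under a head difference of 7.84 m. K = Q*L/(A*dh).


From K = Q*L / (A*dh):
Numerator: Q*L = 0.0268 * 33 = 0.8844.
Denominator: A*dh = 229 * 7.84 = 1795.36.
K = 0.8844 / 1795.36 = 0.000493 m/s.

0.000493


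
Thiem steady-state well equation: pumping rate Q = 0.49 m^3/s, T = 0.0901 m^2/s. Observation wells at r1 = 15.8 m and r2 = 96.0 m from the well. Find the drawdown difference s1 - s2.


Thiem equation: s1 - s2 = Q/(2*pi*T) * ln(r2/r1).
ln(r2/r1) = ln(96.0/15.8) = 1.8043.
Q/(2*pi*T) = 0.49 / (2*pi*0.0901) = 0.49 / 0.5661 = 0.8655.
s1 - s2 = 0.8655 * 1.8043 = 1.5617 m.

1.5617


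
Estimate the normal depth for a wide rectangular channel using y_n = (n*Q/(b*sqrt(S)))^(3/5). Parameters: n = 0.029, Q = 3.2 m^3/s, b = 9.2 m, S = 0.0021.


We use the wide-channel approximation y_n = (n*Q/(b*sqrt(S)))^(3/5).
sqrt(S) = sqrt(0.0021) = 0.045826.
Numerator: n*Q = 0.029 * 3.2 = 0.0928.
Denominator: b*sqrt(S) = 9.2 * 0.045826 = 0.421599.
arg = 0.2201.
y_n = 0.2201^(3/5) = 0.4033 m.

0.4033


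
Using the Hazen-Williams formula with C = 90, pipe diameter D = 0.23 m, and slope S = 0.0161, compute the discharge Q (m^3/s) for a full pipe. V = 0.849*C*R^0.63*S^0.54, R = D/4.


For a full circular pipe, R = D/4 = 0.23/4 = 0.0575 m.
V = 0.849 * 90 * 0.0575^0.63 * 0.0161^0.54
  = 0.849 * 90 * 0.165421 * 0.107569
  = 1.3596 m/s.
Pipe area A = pi*D^2/4 = pi*0.23^2/4 = 0.0415 m^2.
Q = A * V = 0.0415 * 1.3596 = 0.0565 m^3/s.

0.0565


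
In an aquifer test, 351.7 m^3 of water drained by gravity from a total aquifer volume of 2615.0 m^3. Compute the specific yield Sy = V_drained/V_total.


Specific yield Sy = Volume drained / Total volume.
Sy = 351.7 / 2615.0
   = 0.1345.

0.1345


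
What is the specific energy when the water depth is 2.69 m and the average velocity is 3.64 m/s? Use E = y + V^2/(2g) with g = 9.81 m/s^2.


Specific energy E = y + V^2/(2g).
Velocity head = V^2/(2g) = 3.64^2 / (2*9.81) = 13.2496 / 19.62 = 0.6753 m.
E = 2.69 + 0.6753 = 3.3653 m.

3.3653


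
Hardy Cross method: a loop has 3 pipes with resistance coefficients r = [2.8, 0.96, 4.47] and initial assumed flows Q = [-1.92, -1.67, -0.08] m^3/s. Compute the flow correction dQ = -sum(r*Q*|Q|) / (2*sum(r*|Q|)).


Numerator terms (r*Q*|Q|): 2.8*-1.92*|-1.92| = -10.3219; 0.96*-1.67*|-1.67| = -2.6773; 4.47*-0.08*|-0.08| = -0.0286.
Sum of numerator = -13.0279.
Denominator terms (r*|Q|): 2.8*|-1.92| = 5.376; 0.96*|-1.67| = 1.6032; 4.47*|-0.08| = 0.3576.
2 * sum of denominator = 2 * 7.3368 = 14.6736.
dQ = --13.0279 / 14.6736 = 0.8878 m^3/s.

0.8878


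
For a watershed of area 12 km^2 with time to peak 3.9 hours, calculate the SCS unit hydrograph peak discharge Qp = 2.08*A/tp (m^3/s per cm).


SCS formula: Qp = 2.08 * A / tp.
Qp = 2.08 * 12 / 3.9
   = 24.96 / 3.9
   = 6.4 m^3/s per cm.

6.4


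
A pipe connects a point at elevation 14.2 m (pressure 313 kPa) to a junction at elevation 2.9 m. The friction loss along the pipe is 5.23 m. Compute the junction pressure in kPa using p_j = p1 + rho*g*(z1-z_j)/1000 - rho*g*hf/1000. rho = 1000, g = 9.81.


Junction pressure: p_j = p1 + rho*g*(z1 - z_j)/1000 - rho*g*hf/1000.
Elevation term = 1000*9.81*(14.2 - 2.9)/1000 = 110.853 kPa.
Friction term = 1000*9.81*5.23/1000 = 51.306 kPa.
p_j = 313 + 110.853 - 51.306 = 372.55 kPa.

372.55


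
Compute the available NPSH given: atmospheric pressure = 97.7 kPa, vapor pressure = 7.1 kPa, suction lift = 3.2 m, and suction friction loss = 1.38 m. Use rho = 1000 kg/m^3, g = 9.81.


NPSHa = p_atm/(rho*g) - z_s - hf_s - p_vap/(rho*g).
p_atm/(rho*g) = 97.7*1000 / (1000*9.81) = 9.959 m.
p_vap/(rho*g) = 7.1*1000 / (1000*9.81) = 0.724 m.
NPSHa = 9.959 - 3.2 - 1.38 - 0.724
      = 4.66 m.

4.66


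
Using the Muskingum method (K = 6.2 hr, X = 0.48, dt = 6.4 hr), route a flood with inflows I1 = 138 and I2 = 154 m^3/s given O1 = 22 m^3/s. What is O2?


Muskingum coefficients:
denom = 2*K*(1-X) + dt = 2*6.2*(1-0.48) + 6.4 = 12.848.
C0 = (dt - 2*K*X)/denom = (6.4 - 2*6.2*0.48)/12.848 = 0.0349.
C1 = (dt + 2*K*X)/denom = (6.4 + 2*6.2*0.48)/12.848 = 0.9614.
C2 = (2*K*(1-X) - dt)/denom = 0.0037.
O2 = C0*I2 + C1*I1 + C2*O1
   = 0.0349*154 + 0.9614*138 + 0.0037*22
   = 138.12 m^3/s.

138.12


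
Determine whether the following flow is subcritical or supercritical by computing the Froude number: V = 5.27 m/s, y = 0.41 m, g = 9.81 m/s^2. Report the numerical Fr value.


The Froude number is defined as Fr = V / sqrt(g*y).
g*y = 9.81 * 0.41 = 4.0221.
sqrt(g*y) = sqrt(4.0221) = 2.0055.
Fr = 5.27 / 2.0055 = 2.6278.
Since Fr > 1, the flow is supercritical.

2.6278


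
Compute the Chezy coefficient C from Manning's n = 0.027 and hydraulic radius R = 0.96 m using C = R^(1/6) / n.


The Chezy coefficient relates to Manning's n through C = R^(1/6) / n.
R^(1/6) = 0.96^(1/6) = 0.993219.
C = 0.993219 / 0.027 = 36.79 m^(1/2)/s.

36.79


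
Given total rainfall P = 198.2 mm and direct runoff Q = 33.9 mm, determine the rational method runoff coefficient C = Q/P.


The runoff coefficient C = runoff depth / rainfall depth.
C = 33.9 / 198.2
  = 0.171.

0.171


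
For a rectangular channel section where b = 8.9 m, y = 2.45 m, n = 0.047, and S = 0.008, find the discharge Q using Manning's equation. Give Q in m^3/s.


For a rectangular channel, the cross-sectional area A = b * y = 8.9 * 2.45 = 21.81 m^2.
The wetted perimeter P = b + 2y = 8.9 + 2*2.45 = 13.8 m.
Hydraulic radius R = A/P = 21.81/13.8 = 1.5801 m.
Velocity V = (1/n)*R^(2/3)*S^(1/2) = (1/0.047)*1.5801^(2/3)*0.008^(1/2) = 2.5817 m/s.
Discharge Q = A * V = 21.81 * 2.5817 = 56.293 m^3/s.

56.293


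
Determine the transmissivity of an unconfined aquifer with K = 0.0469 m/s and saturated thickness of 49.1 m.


Transmissivity is defined as T = K * h.
T = 0.0469 * 49.1
  = 2.3028 m^2/s.

2.3028


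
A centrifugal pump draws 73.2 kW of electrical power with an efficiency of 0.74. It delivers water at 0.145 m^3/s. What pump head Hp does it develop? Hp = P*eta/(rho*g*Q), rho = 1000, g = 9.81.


Pump head formula: Hp = P * eta / (rho * g * Q).
Numerator: P * eta = 73.2 * 1000 * 0.74 = 54168.0 W.
Denominator: rho * g * Q = 1000 * 9.81 * 0.145 = 1422.45.
Hp = 54168.0 / 1422.45 = 38.08 m.

38.08


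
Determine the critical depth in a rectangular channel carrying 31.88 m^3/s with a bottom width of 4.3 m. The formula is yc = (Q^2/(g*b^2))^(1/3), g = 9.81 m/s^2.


Using yc = (Q^2 / (g * b^2))^(1/3):
Q^2 = 31.88^2 = 1016.33.
g * b^2 = 9.81 * 4.3^2 = 9.81 * 18.49 = 181.39.
Q^2 / (g*b^2) = 1016.33 / 181.39 = 5.603.
yc = 5.603^(1/3) = 1.7761 m.

1.7761


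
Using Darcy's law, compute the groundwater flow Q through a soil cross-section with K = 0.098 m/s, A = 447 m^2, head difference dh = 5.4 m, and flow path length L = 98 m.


Darcy's law: Q = K * A * i, where i = dh/L.
Hydraulic gradient i = 5.4 / 98 = 0.055102.
Q = 0.098 * 447 * 0.055102
  = 2.4138 m^3/s.

2.4138


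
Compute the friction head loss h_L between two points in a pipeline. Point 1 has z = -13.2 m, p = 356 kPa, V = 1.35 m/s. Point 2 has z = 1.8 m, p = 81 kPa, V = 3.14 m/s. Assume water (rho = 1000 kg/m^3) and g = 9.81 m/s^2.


Total head at each section: H = z + p/(rho*g) + V^2/(2g).
H1 = -13.2 + 356*1000/(1000*9.81) + 1.35^2/(2*9.81)
   = -13.2 + 36.29 + 0.0929
   = 23.182 m.
H2 = 1.8 + 81*1000/(1000*9.81) + 3.14^2/(2*9.81)
   = 1.8 + 8.257 + 0.5025
   = 10.559 m.
h_L = H1 - H2 = 23.182 - 10.559 = 12.623 m.

12.623


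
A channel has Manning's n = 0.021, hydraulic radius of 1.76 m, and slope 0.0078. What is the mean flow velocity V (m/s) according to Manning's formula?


Manning's equation gives V = (1/n) * R^(2/3) * S^(1/2).
First, compute R^(2/3) = 1.76^(2/3) = 1.4577.
Next, S^(1/2) = 0.0078^(1/2) = 0.088318.
Then 1/n = 1/0.021 = 47.62.
V = 47.62 * 1.4577 * 0.088318 = 6.1306 m/s.

6.1306


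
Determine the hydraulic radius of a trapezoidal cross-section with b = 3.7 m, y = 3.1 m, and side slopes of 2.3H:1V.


For a trapezoidal section with side slope z:
A = (b + z*y)*y = (3.7 + 2.3*3.1)*3.1 = 33.573 m^2.
P = b + 2*y*sqrt(1 + z^2) = 3.7 + 2*3.1*sqrt(1 + 2.3^2) = 19.25 m.
R = A/P = 33.573 / 19.25 = 1.7441 m.

1.7441


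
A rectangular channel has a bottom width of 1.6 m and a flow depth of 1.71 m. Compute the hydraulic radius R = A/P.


For a rectangular section:
Flow area A = b * y = 1.6 * 1.71 = 2.74 m^2.
Wetted perimeter P = b + 2y = 1.6 + 2*1.71 = 5.02 m.
Hydraulic radius R = A/P = 2.74 / 5.02 = 0.545 m.

0.545


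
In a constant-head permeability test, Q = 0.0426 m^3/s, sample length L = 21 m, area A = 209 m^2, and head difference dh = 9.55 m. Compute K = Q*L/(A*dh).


From K = Q*L / (A*dh):
Numerator: Q*L = 0.0426 * 21 = 0.8946.
Denominator: A*dh = 209 * 9.55 = 1995.95.
K = 0.8946 / 1995.95 = 0.000448 m/s.

0.000448


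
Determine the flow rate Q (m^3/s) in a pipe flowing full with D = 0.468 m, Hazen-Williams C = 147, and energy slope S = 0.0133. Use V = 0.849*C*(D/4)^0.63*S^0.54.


For a full circular pipe, R = D/4 = 0.468/4 = 0.117 m.
V = 0.849 * 147 * 0.117^0.63 * 0.0133^0.54
  = 0.849 * 147 * 0.258796 * 0.097024
  = 3.1337 m/s.
Pipe area A = pi*D^2/4 = pi*0.468^2/4 = 0.172 m^2.
Q = A * V = 0.172 * 3.1337 = 0.5391 m^3/s.

0.5391


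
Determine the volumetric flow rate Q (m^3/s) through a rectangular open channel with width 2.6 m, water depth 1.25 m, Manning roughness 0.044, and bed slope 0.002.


For a rectangular channel, the cross-sectional area A = b * y = 2.6 * 1.25 = 3.25 m^2.
The wetted perimeter P = b + 2y = 2.6 + 2*1.25 = 5.1 m.
Hydraulic radius R = A/P = 3.25/5.1 = 0.6373 m.
Velocity V = (1/n)*R^(2/3)*S^(1/2) = (1/0.044)*0.6373^(2/3)*0.002^(1/2) = 0.7527 m/s.
Discharge Q = A * V = 3.25 * 0.7527 = 2.446 m^3/s.

2.446


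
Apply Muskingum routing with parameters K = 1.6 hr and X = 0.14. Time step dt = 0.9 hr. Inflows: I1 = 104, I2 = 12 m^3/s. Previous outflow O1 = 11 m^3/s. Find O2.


Muskingum coefficients:
denom = 2*K*(1-X) + dt = 2*1.6*(1-0.14) + 0.9 = 3.652.
C0 = (dt - 2*K*X)/denom = (0.9 - 2*1.6*0.14)/3.652 = 0.1238.
C1 = (dt + 2*K*X)/denom = (0.9 + 2*1.6*0.14)/3.652 = 0.3691.
C2 = (2*K*(1-X) - dt)/denom = 0.5071.
O2 = C0*I2 + C1*I1 + C2*O1
   = 0.1238*12 + 0.3691*104 + 0.5071*11
   = 45.45 m^3/s.

45.45


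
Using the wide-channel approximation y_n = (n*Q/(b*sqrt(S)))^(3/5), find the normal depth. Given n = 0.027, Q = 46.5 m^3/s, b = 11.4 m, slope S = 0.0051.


We use the wide-channel approximation y_n = (n*Q/(b*sqrt(S)))^(3/5).
sqrt(S) = sqrt(0.0051) = 0.071414.
Numerator: n*Q = 0.027 * 46.5 = 1.2555.
Denominator: b*sqrt(S) = 11.4 * 0.071414 = 0.81412.
arg = 1.5422.
y_n = 1.5422^(3/5) = 1.2968 m.

1.2968


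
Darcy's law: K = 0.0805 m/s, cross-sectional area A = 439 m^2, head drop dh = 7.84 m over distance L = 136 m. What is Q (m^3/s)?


Darcy's law: Q = K * A * i, where i = dh/L.
Hydraulic gradient i = 7.84 / 136 = 0.057647.
Q = 0.0805 * 439 * 0.057647
  = 2.0372 m^3/s.

2.0372


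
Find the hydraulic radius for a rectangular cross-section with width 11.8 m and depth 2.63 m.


For a rectangular section:
Flow area A = b * y = 11.8 * 2.63 = 31.03 m^2.
Wetted perimeter P = b + 2y = 11.8 + 2*2.63 = 17.06 m.
Hydraulic radius R = A/P = 31.03 / 17.06 = 1.8191 m.

1.8191


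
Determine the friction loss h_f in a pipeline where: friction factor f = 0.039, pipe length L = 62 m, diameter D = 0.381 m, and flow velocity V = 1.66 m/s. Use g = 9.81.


Darcy-Weisbach equation: h_f = f * (L/D) * V^2/(2g).
f * L/D = 0.039 * 62/0.381 = 6.3465.
V^2/(2g) = 1.66^2 / (2*9.81) = 2.7556 / 19.62 = 0.1404 m.
h_f = 6.3465 * 0.1404 = 0.891 m.

0.891


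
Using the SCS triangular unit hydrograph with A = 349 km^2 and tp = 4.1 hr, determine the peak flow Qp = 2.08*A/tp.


SCS formula: Qp = 2.08 * A / tp.
Qp = 2.08 * 349 / 4.1
   = 725.92 / 4.1
   = 177.05 m^3/s per cm.

177.05


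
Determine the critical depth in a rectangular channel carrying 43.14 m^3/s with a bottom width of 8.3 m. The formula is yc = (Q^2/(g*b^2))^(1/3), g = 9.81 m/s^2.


Using yc = (Q^2 / (g * b^2))^(1/3):
Q^2 = 43.14^2 = 1861.06.
g * b^2 = 9.81 * 8.3^2 = 9.81 * 68.89 = 675.81.
Q^2 / (g*b^2) = 1861.06 / 675.81 = 2.7538.
yc = 2.7538^(1/3) = 1.4017 m.

1.4017


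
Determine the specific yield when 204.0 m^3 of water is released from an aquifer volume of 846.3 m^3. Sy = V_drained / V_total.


Specific yield Sy = Volume drained / Total volume.
Sy = 204.0 / 846.3
   = 0.241.

0.241


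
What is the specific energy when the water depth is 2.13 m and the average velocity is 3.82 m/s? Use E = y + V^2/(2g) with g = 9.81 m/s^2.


Specific energy E = y + V^2/(2g).
Velocity head = V^2/(2g) = 3.82^2 / (2*9.81) = 14.5924 / 19.62 = 0.7438 m.
E = 2.13 + 0.7438 = 2.8738 m.

2.8738


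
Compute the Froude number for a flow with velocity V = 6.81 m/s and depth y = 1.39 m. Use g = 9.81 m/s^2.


The Froude number is defined as Fr = V / sqrt(g*y).
g*y = 9.81 * 1.39 = 13.6359.
sqrt(g*y) = sqrt(13.6359) = 3.6927.
Fr = 6.81 / 3.6927 = 1.8442.

1.8442


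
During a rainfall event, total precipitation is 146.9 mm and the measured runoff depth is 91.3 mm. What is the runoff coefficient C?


The runoff coefficient C = runoff depth / rainfall depth.
C = 91.3 / 146.9
  = 0.6215.

0.6215


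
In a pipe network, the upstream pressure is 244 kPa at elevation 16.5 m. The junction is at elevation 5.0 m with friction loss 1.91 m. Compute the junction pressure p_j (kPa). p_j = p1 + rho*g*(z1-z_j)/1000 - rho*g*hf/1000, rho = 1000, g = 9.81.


Junction pressure: p_j = p1 + rho*g*(z1 - z_j)/1000 - rho*g*hf/1000.
Elevation term = 1000*9.81*(16.5 - 5.0)/1000 = 112.815 kPa.
Friction term = 1000*9.81*1.91/1000 = 18.737 kPa.
p_j = 244 + 112.815 - 18.737 = 338.08 kPa.

338.08


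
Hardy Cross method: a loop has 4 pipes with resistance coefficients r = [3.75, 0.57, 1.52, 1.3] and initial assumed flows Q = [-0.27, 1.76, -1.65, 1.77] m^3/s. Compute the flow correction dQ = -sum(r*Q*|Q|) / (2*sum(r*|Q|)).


Numerator terms (r*Q*|Q|): 3.75*-0.27*|-0.27| = -0.2734; 0.57*1.76*|1.76| = 1.7656; 1.52*-1.65*|-1.65| = -4.1382; 1.3*1.77*|1.77| = 4.0728.
Sum of numerator = 1.4268.
Denominator terms (r*|Q|): 3.75*|-0.27| = 1.0125; 0.57*|1.76| = 1.0032; 1.52*|-1.65| = 2.508; 1.3*|1.77| = 2.301.
2 * sum of denominator = 2 * 6.8247 = 13.6494.
dQ = -1.4268 / 13.6494 = -0.1045 m^3/s.

-0.1045


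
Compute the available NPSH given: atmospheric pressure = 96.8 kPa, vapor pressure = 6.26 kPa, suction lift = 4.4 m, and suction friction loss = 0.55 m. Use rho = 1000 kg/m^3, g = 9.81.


NPSHa = p_atm/(rho*g) - z_s - hf_s - p_vap/(rho*g).
p_atm/(rho*g) = 96.8*1000 / (1000*9.81) = 9.867 m.
p_vap/(rho*g) = 6.26*1000 / (1000*9.81) = 0.638 m.
NPSHa = 9.867 - 4.4 - 0.55 - 0.638
      = 4.28 m.

4.28


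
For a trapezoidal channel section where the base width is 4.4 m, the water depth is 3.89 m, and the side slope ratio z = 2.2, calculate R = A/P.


For a trapezoidal section with side slope z:
A = (b + z*y)*y = (4.4 + 2.2*3.89)*3.89 = 50.407 m^2.
P = b + 2*y*sqrt(1 + z^2) = 4.4 + 2*3.89*sqrt(1 + 2.2^2) = 23.201 m.
R = A/P = 50.407 / 23.201 = 2.1726 m.

2.1726


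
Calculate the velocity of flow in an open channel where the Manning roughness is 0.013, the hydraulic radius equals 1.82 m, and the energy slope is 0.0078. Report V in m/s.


Manning's equation gives V = (1/n) * R^(2/3) * S^(1/2).
First, compute R^(2/3) = 1.82^(2/3) = 1.4907.
Next, S^(1/2) = 0.0078^(1/2) = 0.088318.
Then 1/n = 1/0.013 = 76.92.
V = 76.92 * 1.4907 * 0.088318 = 10.1271 m/s.

10.1271


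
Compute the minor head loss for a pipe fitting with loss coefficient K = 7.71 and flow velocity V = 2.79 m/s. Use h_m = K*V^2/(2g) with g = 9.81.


Minor loss formula: h_m = K * V^2/(2g).
V^2 = 2.79^2 = 7.7841.
V^2/(2g) = 7.7841 / 19.62 = 0.3967 m.
h_m = 7.71 * 0.3967 = 3.0589 m.

3.0589


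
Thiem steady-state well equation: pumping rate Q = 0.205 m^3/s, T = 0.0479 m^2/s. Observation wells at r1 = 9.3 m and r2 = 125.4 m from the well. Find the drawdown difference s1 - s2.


Thiem equation: s1 - s2 = Q/(2*pi*T) * ln(r2/r1).
ln(r2/r1) = ln(125.4/9.3) = 2.6015.
Q/(2*pi*T) = 0.205 / (2*pi*0.0479) = 0.205 / 0.301 = 0.6811.
s1 - s2 = 0.6811 * 2.6015 = 1.772 m.

1.772


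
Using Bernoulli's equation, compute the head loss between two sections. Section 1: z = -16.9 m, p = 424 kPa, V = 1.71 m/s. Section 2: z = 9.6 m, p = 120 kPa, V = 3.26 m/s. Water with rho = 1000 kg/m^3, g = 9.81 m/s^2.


Total head at each section: H = z + p/(rho*g) + V^2/(2g).
H1 = -16.9 + 424*1000/(1000*9.81) + 1.71^2/(2*9.81)
   = -16.9 + 43.221 + 0.149
   = 26.47 m.
H2 = 9.6 + 120*1000/(1000*9.81) + 3.26^2/(2*9.81)
   = 9.6 + 12.232 + 0.5417
   = 22.374 m.
h_L = H1 - H2 = 26.47 - 22.374 = 4.096 m.

4.096


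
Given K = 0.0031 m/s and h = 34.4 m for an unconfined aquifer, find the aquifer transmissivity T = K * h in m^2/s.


Transmissivity is defined as T = K * h.
T = 0.0031 * 34.4
  = 0.1066 m^2/s.

0.1066


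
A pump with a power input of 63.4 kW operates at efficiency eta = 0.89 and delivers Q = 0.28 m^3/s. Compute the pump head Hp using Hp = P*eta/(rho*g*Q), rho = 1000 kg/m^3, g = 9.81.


Pump head formula: Hp = P * eta / (rho * g * Q).
Numerator: P * eta = 63.4 * 1000 * 0.89 = 56426.0 W.
Denominator: rho * g * Q = 1000 * 9.81 * 0.28 = 2746.8.
Hp = 56426.0 / 2746.8 = 20.54 m.

20.54


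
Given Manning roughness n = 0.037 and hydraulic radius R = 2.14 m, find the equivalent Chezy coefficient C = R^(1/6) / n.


The Chezy coefficient relates to Manning's n through C = R^(1/6) / n.
R^(1/6) = 2.14^(1/6) = 1.135191.
C = 1.135191 / 0.037 = 30.68 m^(1/2)/s.

30.68


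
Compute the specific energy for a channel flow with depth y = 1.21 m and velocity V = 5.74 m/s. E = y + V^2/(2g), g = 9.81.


Specific energy E = y + V^2/(2g).
Velocity head = V^2/(2g) = 5.74^2 / (2*9.81) = 32.9476 / 19.62 = 1.6793 m.
E = 1.21 + 1.6793 = 2.8893 m.

2.8893


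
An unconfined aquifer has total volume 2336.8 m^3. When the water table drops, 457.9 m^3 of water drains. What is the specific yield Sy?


Specific yield Sy = Volume drained / Total volume.
Sy = 457.9 / 2336.8
   = 0.196.

0.196


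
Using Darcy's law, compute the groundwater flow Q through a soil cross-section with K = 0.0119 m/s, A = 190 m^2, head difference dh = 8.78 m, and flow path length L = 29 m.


Darcy's law: Q = K * A * i, where i = dh/L.
Hydraulic gradient i = 8.78 / 29 = 0.302759.
Q = 0.0119 * 190 * 0.302759
  = 0.6845 m^3/s.

0.6845


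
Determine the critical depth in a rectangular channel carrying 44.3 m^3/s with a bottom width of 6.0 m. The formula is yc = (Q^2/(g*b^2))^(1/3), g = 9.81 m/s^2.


Using yc = (Q^2 / (g * b^2))^(1/3):
Q^2 = 44.3^2 = 1962.49.
g * b^2 = 9.81 * 6.0^2 = 9.81 * 36.0 = 353.16.
Q^2 / (g*b^2) = 1962.49 / 353.16 = 5.5569.
yc = 5.5569^(1/3) = 1.7712 m.

1.7712


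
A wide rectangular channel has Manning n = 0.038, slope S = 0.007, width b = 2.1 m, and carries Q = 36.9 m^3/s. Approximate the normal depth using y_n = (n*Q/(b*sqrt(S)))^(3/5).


We use the wide-channel approximation y_n = (n*Q/(b*sqrt(S)))^(3/5).
sqrt(S) = sqrt(0.007) = 0.083666.
Numerator: n*Q = 0.038 * 36.9 = 1.4022.
Denominator: b*sqrt(S) = 2.1 * 0.083666 = 0.175699.
arg = 7.9807.
y_n = 7.9807^(3/5) = 3.4772 m.

3.4772


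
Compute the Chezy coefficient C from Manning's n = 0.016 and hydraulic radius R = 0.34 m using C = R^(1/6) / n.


The Chezy coefficient relates to Manning's n through C = R^(1/6) / n.
R^(1/6) = 0.34^(1/6) = 0.835436.
C = 0.835436 / 0.016 = 52.21 m^(1/2)/s.

52.21


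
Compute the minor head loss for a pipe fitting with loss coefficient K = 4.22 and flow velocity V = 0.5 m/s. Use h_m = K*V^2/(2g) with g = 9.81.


Minor loss formula: h_m = K * V^2/(2g).
V^2 = 0.5^2 = 0.25.
V^2/(2g) = 0.25 / 19.62 = 0.0127 m.
h_m = 4.22 * 0.0127 = 0.0538 m.

0.0538


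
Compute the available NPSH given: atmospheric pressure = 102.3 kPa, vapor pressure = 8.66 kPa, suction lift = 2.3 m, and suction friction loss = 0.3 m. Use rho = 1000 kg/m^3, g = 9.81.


NPSHa = p_atm/(rho*g) - z_s - hf_s - p_vap/(rho*g).
p_atm/(rho*g) = 102.3*1000 / (1000*9.81) = 10.428 m.
p_vap/(rho*g) = 8.66*1000 / (1000*9.81) = 0.883 m.
NPSHa = 10.428 - 2.3 - 0.3 - 0.883
      = 6.95 m.

6.95


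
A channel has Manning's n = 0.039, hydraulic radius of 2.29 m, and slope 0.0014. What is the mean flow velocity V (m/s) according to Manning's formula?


Manning's equation gives V = (1/n) * R^(2/3) * S^(1/2).
First, compute R^(2/3) = 2.29^(2/3) = 1.7374.
Next, S^(1/2) = 0.0014^(1/2) = 0.037417.
Then 1/n = 1/0.039 = 25.64.
V = 25.64 * 1.7374 * 0.037417 = 1.6668 m/s.

1.6668


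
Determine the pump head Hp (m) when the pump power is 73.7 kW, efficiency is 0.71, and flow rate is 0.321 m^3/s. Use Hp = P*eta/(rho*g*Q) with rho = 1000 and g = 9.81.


Pump head formula: Hp = P * eta / (rho * g * Q).
Numerator: P * eta = 73.7 * 1000 * 0.71 = 52327.0 W.
Denominator: rho * g * Q = 1000 * 9.81 * 0.321 = 3149.01.
Hp = 52327.0 / 3149.01 = 16.62 m.

16.62


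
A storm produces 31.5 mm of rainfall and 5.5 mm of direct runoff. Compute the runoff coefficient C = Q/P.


The runoff coefficient C = runoff depth / rainfall depth.
C = 5.5 / 31.5
  = 0.1746.

0.1746


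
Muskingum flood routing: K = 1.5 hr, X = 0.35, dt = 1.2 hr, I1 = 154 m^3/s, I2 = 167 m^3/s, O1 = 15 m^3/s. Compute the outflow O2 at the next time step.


Muskingum coefficients:
denom = 2*K*(1-X) + dt = 2*1.5*(1-0.35) + 1.2 = 3.15.
C0 = (dt - 2*K*X)/denom = (1.2 - 2*1.5*0.35)/3.15 = 0.0476.
C1 = (dt + 2*K*X)/denom = (1.2 + 2*1.5*0.35)/3.15 = 0.7143.
C2 = (2*K*(1-X) - dt)/denom = 0.2381.
O2 = C0*I2 + C1*I1 + C2*O1
   = 0.0476*167 + 0.7143*154 + 0.2381*15
   = 121.52 m^3/s.

121.52


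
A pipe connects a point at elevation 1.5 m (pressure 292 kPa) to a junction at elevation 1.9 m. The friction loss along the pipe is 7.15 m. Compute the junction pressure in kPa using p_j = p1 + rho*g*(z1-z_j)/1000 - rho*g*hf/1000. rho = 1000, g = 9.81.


Junction pressure: p_j = p1 + rho*g*(z1 - z_j)/1000 - rho*g*hf/1000.
Elevation term = 1000*9.81*(1.5 - 1.9)/1000 = -3.924 kPa.
Friction term = 1000*9.81*7.15/1000 = 70.141 kPa.
p_j = 292 + -3.924 - 70.141 = 217.93 kPa.

217.93


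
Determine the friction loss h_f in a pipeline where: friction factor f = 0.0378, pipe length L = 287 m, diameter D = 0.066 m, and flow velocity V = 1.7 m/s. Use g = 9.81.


Darcy-Weisbach equation: h_f = f * (L/D) * V^2/(2g).
f * L/D = 0.0378 * 287/0.066 = 164.3727.
V^2/(2g) = 1.7^2 / (2*9.81) = 2.89 / 19.62 = 0.1473 m.
h_f = 164.3727 * 0.1473 = 24.212 m.

24.212


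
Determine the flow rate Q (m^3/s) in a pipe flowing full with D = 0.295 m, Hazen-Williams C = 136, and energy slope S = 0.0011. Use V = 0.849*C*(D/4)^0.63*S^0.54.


For a full circular pipe, R = D/4 = 0.295/4 = 0.0737 m.
V = 0.849 * 136 * 0.0737^0.63 * 0.0011^0.54
  = 0.849 * 136 * 0.193504 * 0.025255
  = 0.5643 m/s.
Pipe area A = pi*D^2/4 = pi*0.295^2/4 = 0.0683 m^2.
Q = A * V = 0.0683 * 0.5643 = 0.0386 m^3/s.

0.0386


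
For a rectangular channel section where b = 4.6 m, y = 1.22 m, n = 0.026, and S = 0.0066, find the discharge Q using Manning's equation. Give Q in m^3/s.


For a rectangular channel, the cross-sectional area A = b * y = 4.6 * 1.22 = 5.61 m^2.
The wetted perimeter P = b + 2y = 4.6 + 2*1.22 = 7.04 m.
Hydraulic radius R = A/P = 5.61/7.04 = 0.7972 m.
Velocity V = (1/n)*R^(2/3)*S^(1/2) = (1/0.026)*0.7972^(2/3)*0.0066^(1/2) = 2.6863 m/s.
Discharge Q = A * V = 5.61 * 2.6863 = 15.076 m^3/s.

15.076


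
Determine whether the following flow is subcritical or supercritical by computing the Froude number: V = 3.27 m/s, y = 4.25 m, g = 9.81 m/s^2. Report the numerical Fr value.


The Froude number is defined as Fr = V / sqrt(g*y).
g*y = 9.81 * 4.25 = 41.6925.
sqrt(g*y) = sqrt(41.6925) = 6.457.
Fr = 3.27 / 6.457 = 0.5064.
Since Fr < 1, the flow is subcritical.

0.5064


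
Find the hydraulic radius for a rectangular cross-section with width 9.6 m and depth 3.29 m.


For a rectangular section:
Flow area A = b * y = 9.6 * 3.29 = 31.58 m^2.
Wetted perimeter P = b + 2y = 9.6 + 2*3.29 = 16.18 m.
Hydraulic radius R = A/P = 31.58 / 16.18 = 1.952 m.

1.952


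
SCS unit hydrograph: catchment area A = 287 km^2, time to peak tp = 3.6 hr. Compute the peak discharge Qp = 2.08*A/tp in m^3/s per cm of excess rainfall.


SCS formula: Qp = 2.08 * A / tp.
Qp = 2.08 * 287 / 3.6
   = 596.96 / 3.6
   = 165.82 m^3/s per cm.

165.82


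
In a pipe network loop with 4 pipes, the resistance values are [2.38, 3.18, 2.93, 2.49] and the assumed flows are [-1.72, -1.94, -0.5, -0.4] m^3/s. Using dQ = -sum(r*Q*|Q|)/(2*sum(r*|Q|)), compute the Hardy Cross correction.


Numerator terms (r*Q*|Q|): 2.38*-1.72*|-1.72| = -7.041; 3.18*-1.94*|-1.94| = -11.9682; 2.93*-0.5*|-0.5| = -0.7325; 2.49*-0.4*|-0.4| = -0.3984.
Sum of numerator = -20.1401.
Denominator terms (r*|Q|): 2.38*|-1.72| = 4.0936; 3.18*|-1.94| = 6.1692; 2.93*|-0.5| = 1.465; 2.49*|-0.4| = 0.996.
2 * sum of denominator = 2 * 12.7238 = 25.4476.
dQ = --20.1401 / 25.4476 = 0.7914 m^3/s.

0.7914


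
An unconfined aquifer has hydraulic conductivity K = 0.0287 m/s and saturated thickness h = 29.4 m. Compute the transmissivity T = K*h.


Transmissivity is defined as T = K * h.
T = 0.0287 * 29.4
  = 0.8438 m^2/s.

0.8438


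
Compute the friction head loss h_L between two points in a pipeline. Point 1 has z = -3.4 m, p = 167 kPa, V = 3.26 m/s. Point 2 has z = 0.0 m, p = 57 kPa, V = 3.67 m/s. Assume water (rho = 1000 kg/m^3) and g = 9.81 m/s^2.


Total head at each section: H = z + p/(rho*g) + V^2/(2g).
H1 = -3.4 + 167*1000/(1000*9.81) + 3.26^2/(2*9.81)
   = -3.4 + 17.023 + 0.5417
   = 14.165 m.
H2 = 0.0 + 57*1000/(1000*9.81) + 3.67^2/(2*9.81)
   = 0.0 + 5.81 + 0.6865
   = 6.497 m.
h_L = H1 - H2 = 14.165 - 6.497 = 7.668 m.

7.668


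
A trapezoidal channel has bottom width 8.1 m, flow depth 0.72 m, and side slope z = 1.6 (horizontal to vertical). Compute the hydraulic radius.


For a trapezoidal section with side slope z:
A = (b + z*y)*y = (8.1 + 1.6*0.72)*0.72 = 6.661 m^2.
P = b + 2*y*sqrt(1 + z^2) = 8.1 + 2*0.72*sqrt(1 + 1.6^2) = 10.817 m.
R = A/P = 6.661 / 10.817 = 0.6158 m.

0.6158


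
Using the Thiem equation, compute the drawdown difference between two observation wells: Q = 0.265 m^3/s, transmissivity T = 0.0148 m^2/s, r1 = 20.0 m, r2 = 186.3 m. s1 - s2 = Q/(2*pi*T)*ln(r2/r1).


Thiem equation: s1 - s2 = Q/(2*pi*T) * ln(r2/r1).
ln(r2/r1) = ln(186.3/20.0) = 2.2316.
Q/(2*pi*T) = 0.265 / (2*pi*0.0148) = 0.265 / 0.093 = 2.8497.
s1 - s2 = 2.8497 * 2.2316 = 6.3595 m.

6.3595


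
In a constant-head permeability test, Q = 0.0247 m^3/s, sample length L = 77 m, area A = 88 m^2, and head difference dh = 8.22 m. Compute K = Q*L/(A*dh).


From K = Q*L / (A*dh):
Numerator: Q*L = 0.0247 * 77 = 1.9019.
Denominator: A*dh = 88 * 8.22 = 723.36.
K = 1.9019 / 723.36 = 0.002629 m/s.

0.002629


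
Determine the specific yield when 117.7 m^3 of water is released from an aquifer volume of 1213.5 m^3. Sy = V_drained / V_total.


Specific yield Sy = Volume drained / Total volume.
Sy = 117.7 / 1213.5
   = 0.097.

0.097


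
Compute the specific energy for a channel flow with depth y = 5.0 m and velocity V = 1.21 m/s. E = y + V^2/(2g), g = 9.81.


Specific energy E = y + V^2/(2g).
Velocity head = V^2/(2g) = 1.21^2 / (2*9.81) = 1.4641 / 19.62 = 0.0746 m.
E = 5.0 + 0.0746 = 5.0746 m.

5.0746


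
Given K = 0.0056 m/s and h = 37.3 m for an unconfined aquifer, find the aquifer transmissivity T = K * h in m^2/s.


Transmissivity is defined as T = K * h.
T = 0.0056 * 37.3
  = 0.2089 m^2/s.

0.2089


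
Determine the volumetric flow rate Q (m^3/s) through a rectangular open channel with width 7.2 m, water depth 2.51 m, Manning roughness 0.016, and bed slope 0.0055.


For a rectangular channel, the cross-sectional area A = b * y = 7.2 * 2.51 = 18.07 m^2.
The wetted perimeter P = b + 2y = 7.2 + 2*2.51 = 12.22 m.
Hydraulic radius R = A/P = 18.07/12.22 = 1.4789 m.
Velocity V = (1/n)*R^(2/3)*S^(1/2) = (1/0.016)*1.4789^(2/3)*0.0055^(1/2) = 6.0166 m/s.
Discharge Q = A * V = 18.07 * 6.0166 = 108.732 m^3/s.

108.732


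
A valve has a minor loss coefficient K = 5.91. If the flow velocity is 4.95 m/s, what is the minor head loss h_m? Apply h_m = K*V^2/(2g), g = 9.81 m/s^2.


Minor loss formula: h_m = K * V^2/(2g).
V^2 = 4.95^2 = 24.5025.
V^2/(2g) = 24.5025 / 19.62 = 1.2489 m.
h_m = 5.91 * 1.2489 = 7.3807 m.

7.3807


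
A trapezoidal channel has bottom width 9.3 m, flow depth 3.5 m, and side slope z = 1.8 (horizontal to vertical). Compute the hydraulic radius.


For a trapezoidal section with side slope z:
A = (b + z*y)*y = (9.3 + 1.8*3.5)*3.5 = 54.6 m^2.
P = b + 2*y*sqrt(1 + z^2) = 9.3 + 2*3.5*sqrt(1 + 1.8^2) = 23.714 m.
R = A/P = 54.6 / 23.714 = 2.3024 m.

2.3024
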